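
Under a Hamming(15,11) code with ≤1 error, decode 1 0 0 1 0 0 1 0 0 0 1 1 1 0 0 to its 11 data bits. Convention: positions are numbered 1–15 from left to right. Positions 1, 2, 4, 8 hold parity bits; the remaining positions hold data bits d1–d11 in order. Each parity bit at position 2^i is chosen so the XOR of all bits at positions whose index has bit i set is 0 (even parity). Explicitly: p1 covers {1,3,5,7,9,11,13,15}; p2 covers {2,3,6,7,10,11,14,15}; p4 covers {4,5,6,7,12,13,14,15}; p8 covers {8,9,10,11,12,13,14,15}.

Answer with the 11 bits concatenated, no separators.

s1 (pos 1,3,5,7,9,11,13,15): 1⊕0⊕0⊕1⊕0⊕1⊕1⊕0 = 0
s2 (pos 2,3,6,7,10,11,14,15): 0⊕0⊕0⊕1⊕0⊕1⊕0⊕0 = 0
s4 (pos 4,5,6,7,12,13,14,15): 1⊕0⊕0⊕1⊕1⊕1⊕0⊕0 = 0
s8 (pos 8,9,10,11,12,13,14,15): 0⊕0⊕0⊕1⊕1⊕1⊕0⊕0 = 1
Syndrome s8…s1 = 1000 → error at position 8.
Flip position 8: 100100100011100 → 100100110011100
Read data bits from positions 3,5,6,7,9,10,11,12,13,14,15: 00010011100

00010011100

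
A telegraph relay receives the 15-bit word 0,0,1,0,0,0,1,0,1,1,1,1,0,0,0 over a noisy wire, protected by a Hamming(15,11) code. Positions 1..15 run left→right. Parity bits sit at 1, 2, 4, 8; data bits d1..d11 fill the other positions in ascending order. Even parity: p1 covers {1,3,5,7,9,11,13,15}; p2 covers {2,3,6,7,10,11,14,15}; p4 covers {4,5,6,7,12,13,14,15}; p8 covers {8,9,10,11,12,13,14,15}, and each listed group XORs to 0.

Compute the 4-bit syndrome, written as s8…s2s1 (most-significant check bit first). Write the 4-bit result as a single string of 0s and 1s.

s1 (pos 1,3,5,7,9,11,13,15): 0⊕1⊕0⊕1⊕1⊕1⊕0⊕0 = 0
s2 (pos 2,3,6,7,10,11,14,15): 0⊕1⊕0⊕1⊕1⊕1⊕0⊕0 = 0
s4 (pos 4,5,6,7,12,13,14,15): 0⊕0⊕0⊕1⊕1⊕0⊕0⊕0 = 0
s8 (pos 8,9,10,11,12,13,14,15): 0⊕1⊕1⊕1⊕1⊕0⊕0⊕0 = 0
Syndrome s8…s1 = 0000 → no error.

0000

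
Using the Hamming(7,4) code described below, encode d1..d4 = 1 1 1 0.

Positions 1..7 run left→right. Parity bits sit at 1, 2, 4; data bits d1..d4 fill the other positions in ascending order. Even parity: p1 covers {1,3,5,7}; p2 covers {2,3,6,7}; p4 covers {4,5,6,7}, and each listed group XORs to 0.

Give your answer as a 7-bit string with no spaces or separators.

0010110

Place data at non-parity positions: p1 p2 1 p4 1 1 0
p1 (pos 1,3,5,7): XOR of data positions = 1⊕1⊕0 = 0
p2 (pos 2,3,6,7): XOR of data positions = 1⊕1⊕0 = 0
p4 (pos 4,5,6,7): XOR of data positions = 1⊕1⊕0 = 0
Codeword: 0010110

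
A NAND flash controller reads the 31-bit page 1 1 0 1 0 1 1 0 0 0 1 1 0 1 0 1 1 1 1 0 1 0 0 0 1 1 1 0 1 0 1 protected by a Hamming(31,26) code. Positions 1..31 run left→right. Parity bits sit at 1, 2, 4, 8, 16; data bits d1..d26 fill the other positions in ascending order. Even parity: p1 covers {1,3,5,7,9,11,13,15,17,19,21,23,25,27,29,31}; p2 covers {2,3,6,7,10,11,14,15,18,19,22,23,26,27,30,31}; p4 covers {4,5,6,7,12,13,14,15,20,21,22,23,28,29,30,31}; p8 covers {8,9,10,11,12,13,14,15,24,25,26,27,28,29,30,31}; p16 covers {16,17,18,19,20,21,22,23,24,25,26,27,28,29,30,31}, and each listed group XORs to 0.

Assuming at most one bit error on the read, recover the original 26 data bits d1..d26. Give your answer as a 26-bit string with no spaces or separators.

s1 (pos 1,3,5,7,9,11,13,15,17,19,21,23,25,27,29,31): 1⊕0⊕0⊕1⊕0⊕1⊕0⊕0⊕1⊕1⊕1⊕0⊕1⊕1⊕1⊕1 = 0
s2 (pos 2,3,6,7,10,11,14,15,18,19,22,23,26,27,30,31): 1⊕0⊕1⊕1⊕0⊕1⊕1⊕0⊕1⊕1⊕0⊕0⊕1⊕1⊕0⊕1 = 0
s4 (pos 4,5,6,7,12,13,14,15,20,21,22,23,28,29,30,31): 1⊕0⊕1⊕1⊕1⊕0⊕1⊕0⊕0⊕1⊕0⊕0⊕0⊕1⊕0⊕1 = 0
s8 (pos 8,9,10,11,12,13,14,15,24,25,26,27,28,29,30,31): 0⊕0⊕0⊕1⊕1⊕0⊕1⊕0⊕0⊕1⊕1⊕1⊕0⊕1⊕0⊕1 = 0
s16 (pos 16,17,18,19,20,21,22,23,24,25,26,27,28,29,30,31): 1⊕1⊕1⊕1⊕0⊕1⊕0⊕0⊕0⊕1⊕1⊕1⊕0⊕1⊕0⊕1 = 0
Syndrome s16…s1 = 00000 → no error.
Read data bits from positions 3,5,6,7,9,10,11,12,13,14,15,17,18,19,20,21,22,23,24,25,26,27,28,29,30,31: 00110011010111010001110101

00110011010111010001110101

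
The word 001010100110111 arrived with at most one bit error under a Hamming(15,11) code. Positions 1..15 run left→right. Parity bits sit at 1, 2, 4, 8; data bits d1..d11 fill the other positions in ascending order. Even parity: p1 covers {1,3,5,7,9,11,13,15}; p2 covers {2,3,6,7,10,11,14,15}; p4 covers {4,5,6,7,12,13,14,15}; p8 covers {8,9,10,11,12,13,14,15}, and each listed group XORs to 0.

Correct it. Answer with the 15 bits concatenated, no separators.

s1 (pos 1,3,5,7,9,11,13,15): 0⊕1⊕1⊕1⊕0⊕1⊕1⊕1 = 0
s2 (pos 2,3,6,7,10,11,14,15): 0⊕1⊕0⊕1⊕1⊕1⊕1⊕1 = 0
s4 (pos 4,5,6,7,12,13,14,15): 0⊕1⊕0⊕1⊕0⊕1⊕1⊕1 = 1
s8 (pos 8,9,10,11,12,13,14,15): 0⊕0⊕1⊕1⊕0⊕1⊕1⊕1 = 1
Syndrome s8…s1 = 1100 → error at position 12.
Flip position 12: 001010100110111 → 001010100111111

001010100111111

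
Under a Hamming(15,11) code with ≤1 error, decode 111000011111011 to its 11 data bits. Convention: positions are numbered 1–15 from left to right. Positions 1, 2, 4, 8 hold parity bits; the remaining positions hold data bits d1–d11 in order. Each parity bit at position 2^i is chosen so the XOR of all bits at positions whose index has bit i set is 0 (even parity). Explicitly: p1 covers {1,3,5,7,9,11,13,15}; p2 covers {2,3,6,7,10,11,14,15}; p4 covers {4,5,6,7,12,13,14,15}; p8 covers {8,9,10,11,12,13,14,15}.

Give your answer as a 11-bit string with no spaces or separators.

10001111111

s1 (pos 1,3,5,7,9,11,13,15): 1⊕1⊕0⊕0⊕1⊕1⊕0⊕1 = 1
s2 (pos 2,3,6,7,10,11,14,15): 1⊕1⊕0⊕0⊕1⊕1⊕1⊕1 = 0
s4 (pos 4,5,6,7,12,13,14,15): 0⊕0⊕0⊕0⊕1⊕0⊕1⊕1 = 1
s8 (pos 8,9,10,11,12,13,14,15): 1⊕1⊕1⊕1⊕1⊕0⊕1⊕1 = 1
Syndrome s8…s1 = 1101 → error at position 13.
Flip position 13: 111000011111011 → 111000011111111
Read data bits from positions 3,5,6,7,9,10,11,12,13,14,15: 10001111111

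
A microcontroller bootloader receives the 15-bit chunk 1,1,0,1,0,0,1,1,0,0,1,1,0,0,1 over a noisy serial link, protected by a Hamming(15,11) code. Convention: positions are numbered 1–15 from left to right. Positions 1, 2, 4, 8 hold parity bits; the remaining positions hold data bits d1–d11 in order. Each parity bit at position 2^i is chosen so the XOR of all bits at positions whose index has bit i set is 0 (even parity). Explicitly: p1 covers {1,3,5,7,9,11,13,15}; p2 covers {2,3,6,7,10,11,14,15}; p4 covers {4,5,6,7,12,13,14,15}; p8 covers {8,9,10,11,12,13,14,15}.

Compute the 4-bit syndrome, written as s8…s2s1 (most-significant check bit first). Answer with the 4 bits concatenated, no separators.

s1 (pos 1,3,5,7,9,11,13,15): 1⊕0⊕0⊕1⊕0⊕1⊕0⊕1 = 0
s2 (pos 2,3,6,7,10,11,14,15): 1⊕0⊕0⊕1⊕0⊕1⊕0⊕1 = 0
s4 (pos 4,5,6,7,12,13,14,15): 1⊕0⊕0⊕1⊕1⊕0⊕0⊕1 = 0
s8 (pos 8,9,10,11,12,13,14,15): 1⊕0⊕0⊕1⊕1⊕0⊕0⊕1 = 0
Syndrome s8…s1 = 0000 → no error.

0000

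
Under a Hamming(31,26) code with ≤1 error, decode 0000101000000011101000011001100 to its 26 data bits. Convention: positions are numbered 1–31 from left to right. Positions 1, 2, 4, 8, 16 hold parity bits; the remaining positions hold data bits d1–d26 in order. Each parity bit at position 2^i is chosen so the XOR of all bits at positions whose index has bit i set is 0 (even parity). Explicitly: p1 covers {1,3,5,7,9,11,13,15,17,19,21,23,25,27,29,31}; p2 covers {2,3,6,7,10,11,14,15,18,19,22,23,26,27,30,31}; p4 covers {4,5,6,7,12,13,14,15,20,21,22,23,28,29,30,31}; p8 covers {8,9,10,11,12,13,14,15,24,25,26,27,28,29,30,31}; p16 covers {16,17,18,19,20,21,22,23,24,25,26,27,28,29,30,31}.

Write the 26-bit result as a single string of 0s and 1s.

s1 (pos 1,3,5,7,9,11,13,15,17,19,21,23,25,27,29,31): 0⊕0⊕1⊕1⊕0⊕0⊕0⊕1⊕1⊕1⊕0⊕0⊕1⊕0⊕1⊕0 = 1
s2 (pos 2,3,6,7,10,11,14,15,18,19,22,23,26,27,30,31): 0⊕0⊕0⊕1⊕0⊕0⊕0⊕1⊕0⊕1⊕0⊕0⊕0⊕0⊕0⊕0 = 1
s4 (pos 4,5,6,7,12,13,14,15,20,21,22,23,28,29,30,31): 0⊕1⊕0⊕1⊕0⊕0⊕0⊕1⊕0⊕0⊕0⊕0⊕1⊕1⊕0⊕0 = 1
s8 (pos 8,9,10,11,12,13,14,15,24,25,26,27,28,29,30,31): 0⊕0⊕0⊕0⊕0⊕0⊕0⊕1⊕1⊕1⊕0⊕0⊕1⊕1⊕0⊕0 = 1
s16 (pos 16,17,18,19,20,21,22,23,24,25,26,27,28,29,30,31): 1⊕1⊕0⊕1⊕0⊕0⊕0⊕0⊕1⊕1⊕0⊕0⊕1⊕1⊕0⊕0 = 1
Syndrome s16…s1 = 11111 → error at position 31.
Flip position 31: 0000101000000011101000011001100 → 0000101000000011101000011001101
Read data bits from positions 3,5,6,7,9,10,11,12,13,14,15,17,18,19,20,21,22,23,24,25,26,27,28,29,30,31: 01010000001101000011001101

01010000001101000011001101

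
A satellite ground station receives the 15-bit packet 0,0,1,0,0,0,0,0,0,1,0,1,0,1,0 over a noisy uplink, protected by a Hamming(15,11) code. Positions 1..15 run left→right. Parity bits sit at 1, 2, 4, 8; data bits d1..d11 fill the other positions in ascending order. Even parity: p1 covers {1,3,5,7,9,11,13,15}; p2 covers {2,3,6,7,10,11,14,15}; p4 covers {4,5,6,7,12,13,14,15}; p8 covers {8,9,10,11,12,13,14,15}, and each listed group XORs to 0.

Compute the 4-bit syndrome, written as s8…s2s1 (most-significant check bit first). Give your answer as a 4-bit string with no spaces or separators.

1011

s1 (pos 1,3,5,7,9,11,13,15): 0⊕1⊕0⊕0⊕0⊕0⊕0⊕0 = 1
s2 (pos 2,3,6,7,10,11,14,15): 0⊕1⊕0⊕0⊕1⊕0⊕1⊕0 = 1
s4 (pos 4,5,6,7,12,13,14,15): 0⊕0⊕0⊕0⊕1⊕0⊕1⊕0 = 0
s8 (pos 8,9,10,11,12,13,14,15): 0⊕0⊕1⊕0⊕1⊕0⊕1⊕0 = 1
Syndrome s8…s1 = 1011 → error at position 11.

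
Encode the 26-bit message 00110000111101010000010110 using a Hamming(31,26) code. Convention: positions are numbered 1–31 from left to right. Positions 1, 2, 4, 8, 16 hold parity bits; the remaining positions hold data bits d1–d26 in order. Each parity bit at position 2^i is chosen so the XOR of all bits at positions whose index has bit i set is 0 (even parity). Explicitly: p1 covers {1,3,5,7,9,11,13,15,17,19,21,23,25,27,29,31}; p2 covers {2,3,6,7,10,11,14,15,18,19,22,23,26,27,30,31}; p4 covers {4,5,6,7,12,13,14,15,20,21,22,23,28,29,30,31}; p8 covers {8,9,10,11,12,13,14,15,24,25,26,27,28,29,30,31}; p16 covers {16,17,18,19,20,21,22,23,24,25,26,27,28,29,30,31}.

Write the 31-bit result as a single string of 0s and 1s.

0100011000001110101010000010110

Place data at non-parity positions: p1 p2 0 p4 0 1 1 p8 0 0 0 0 1 1 1 p16 1 0 1 0 1 0 0 0 0 0 1 0 1 1 0
p1 (pos 1,3,5,7,9,11,13,15,17,19,21,23,25,27,29,31): XOR of data positions = 0⊕0⊕1⊕0⊕0⊕1⊕1⊕1⊕1⊕1⊕0⊕0⊕1⊕1⊕0 = 0
p2 (pos 2,3,6,7,10,11,14,15,18,19,22,23,26,27,30,31): XOR of data positions = 0⊕1⊕1⊕0⊕0⊕1⊕1⊕0⊕1⊕0⊕0⊕0⊕1⊕1⊕0 = 1
p4 (pos 4,5,6,7,12,13,14,15,20,21,22,23,28,29,30,31): XOR of data positions = 0⊕1⊕1⊕0⊕1⊕1⊕1⊕0⊕1⊕0⊕0⊕0⊕1⊕1⊕0 = 0
p8 (pos 8,9,10,11,12,13,14,15,24,25,26,27,28,29,30,31): XOR of data positions = 0⊕0⊕0⊕0⊕1⊕1⊕1⊕0⊕0⊕0⊕1⊕0⊕1⊕1⊕0 = 0
p16 (pos 16,17,18,19,20,21,22,23,24,25,26,27,28,29,30,31): XOR of data positions = 1⊕0⊕1⊕0⊕1⊕0⊕0⊕0⊕0⊕0⊕1⊕0⊕1⊕1⊕0 = 0
Codeword: 0100011000001110101010000010110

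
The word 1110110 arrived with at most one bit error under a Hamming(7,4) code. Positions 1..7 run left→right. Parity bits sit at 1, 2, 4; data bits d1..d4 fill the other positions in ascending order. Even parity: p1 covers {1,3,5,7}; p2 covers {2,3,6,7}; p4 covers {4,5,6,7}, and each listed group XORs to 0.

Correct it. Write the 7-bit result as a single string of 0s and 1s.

s1 (pos 1,3,5,7): 1⊕1⊕1⊕0 = 1
s2 (pos 2,3,6,7): 1⊕1⊕1⊕0 = 1
s4 (pos 4,5,6,7): 0⊕1⊕1⊕0 = 0
Syndrome s4…s1 = 011 → error at position 3.
Flip position 3: 1110110 → 1100110

1100110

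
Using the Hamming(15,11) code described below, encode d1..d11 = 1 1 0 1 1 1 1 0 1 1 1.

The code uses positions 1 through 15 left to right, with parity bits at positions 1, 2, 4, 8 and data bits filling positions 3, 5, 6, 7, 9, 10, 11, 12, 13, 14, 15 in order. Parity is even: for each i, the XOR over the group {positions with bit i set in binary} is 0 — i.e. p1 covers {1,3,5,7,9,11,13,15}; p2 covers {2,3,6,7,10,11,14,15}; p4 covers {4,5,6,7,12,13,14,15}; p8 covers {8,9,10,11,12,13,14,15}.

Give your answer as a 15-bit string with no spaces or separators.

101110101110111

Place data at non-parity positions: p1 p2 1 p4 1 0 1 p8 1 1 1 0 1 1 1
p1 (pos 1,3,5,7,9,11,13,15): XOR of data positions = 1⊕1⊕1⊕1⊕1⊕1⊕1 = 1
p2 (pos 2,3,6,7,10,11,14,15): XOR of data positions = 1⊕0⊕1⊕1⊕1⊕1⊕1 = 0
p4 (pos 4,5,6,7,12,13,14,15): XOR of data positions = 1⊕0⊕1⊕0⊕1⊕1⊕1 = 1
p8 (pos 8,9,10,11,12,13,14,15): XOR of data positions = 1⊕1⊕1⊕0⊕1⊕1⊕1 = 0
Codeword: 101110101110111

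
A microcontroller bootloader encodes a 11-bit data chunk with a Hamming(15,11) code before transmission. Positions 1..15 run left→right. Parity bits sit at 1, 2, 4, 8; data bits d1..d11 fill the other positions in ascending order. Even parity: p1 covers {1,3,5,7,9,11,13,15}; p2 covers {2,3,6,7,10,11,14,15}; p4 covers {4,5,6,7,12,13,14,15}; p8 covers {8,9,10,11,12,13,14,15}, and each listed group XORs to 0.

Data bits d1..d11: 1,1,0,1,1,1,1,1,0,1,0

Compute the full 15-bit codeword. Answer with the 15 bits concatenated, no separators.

111010111111010

Place data at non-parity positions: p1 p2 1 p4 1 0 1 p8 1 1 1 1 0 1 0
p1 (pos 1,3,5,7,9,11,13,15): XOR of data positions = 1⊕1⊕1⊕1⊕1⊕0⊕0 = 1
p2 (pos 2,3,6,7,10,11,14,15): XOR of data positions = 1⊕0⊕1⊕1⊕1⊕1⊕0 = 1
p4 (pos 4,5,6,7,12,13,14,15): XOR of data positions = 1⊕0⊕1⊕1⊕0⊕1⊕0 = 0
p8 (pos 8,9,10,11,12,13,14,15): XOR of data positions = 1⊕1⊕1⊕1⊕0⊕1⊕0 = 1
Codeword: 111010111111010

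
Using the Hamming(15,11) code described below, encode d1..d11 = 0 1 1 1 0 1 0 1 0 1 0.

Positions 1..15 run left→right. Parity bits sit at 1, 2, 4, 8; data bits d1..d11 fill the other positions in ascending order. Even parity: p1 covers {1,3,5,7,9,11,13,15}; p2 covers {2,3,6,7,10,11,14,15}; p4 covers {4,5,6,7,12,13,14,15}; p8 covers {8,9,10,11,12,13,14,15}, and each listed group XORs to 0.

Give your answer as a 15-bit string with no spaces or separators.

000111110101010

Place data at non-parity positions: p1 p2 0 p4 1 1 1 p8 0 1 0 1 0 1 0
p1 (pos 1,3,5,7,9,11,13,15): XOR of data positions = 0⊕1⊕1⊕0⊕0⊕0⊕0 = 0
p2 (pos 2,3,6,7,10,11,14,15): XOR of data positions = 0⊕1⊕1⊕1⊕0⊕1⊕0 = 0
p4 (pos 4,5,6,7,12,13,14,15): XOR of data positions = 1⊕1⊕1⊕1⊕0⊕1⊕0 = 1
p8 (pos 8,9,10,11,12,13,14,15): XOR of data positions = 0⊕1⊕0⊕1⊕0⊕1⊕0 = 1
Codeword: 000111110101010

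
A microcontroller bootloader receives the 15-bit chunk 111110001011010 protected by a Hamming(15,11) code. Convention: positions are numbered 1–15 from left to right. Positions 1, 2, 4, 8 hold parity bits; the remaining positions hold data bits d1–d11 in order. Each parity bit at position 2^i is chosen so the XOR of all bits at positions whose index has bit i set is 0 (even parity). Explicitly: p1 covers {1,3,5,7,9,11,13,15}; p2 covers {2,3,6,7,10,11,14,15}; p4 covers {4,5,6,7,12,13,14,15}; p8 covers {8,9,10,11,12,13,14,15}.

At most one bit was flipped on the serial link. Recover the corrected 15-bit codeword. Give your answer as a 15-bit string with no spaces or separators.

s1 (pos 1,3,5,7,9,11,13,15): 1⊕1⊕1⊕0⊕1⊕1⊕0⊕0 = 1
s2 (pos 2,3,6,7,10,11,14,15): 1⊕1⊕0⊕0⊕0⊕1⊕1⊕0 = 0
s4 (pos 4,5,6,7,12,13,14,15): 1⊕1⊕0⊕0⊕1⊕0⊕1⊕0 = 0
s8 (pos 8,9,10,11,12,13,14,15): 0⊕1⊕0⊕1⊕1⊕0⊕1⊕0 = 0
Syndrome s8…s1 = 0001 → error at position 1.
Flip position 1: 111110001011010 → 011110001011010

011110001011010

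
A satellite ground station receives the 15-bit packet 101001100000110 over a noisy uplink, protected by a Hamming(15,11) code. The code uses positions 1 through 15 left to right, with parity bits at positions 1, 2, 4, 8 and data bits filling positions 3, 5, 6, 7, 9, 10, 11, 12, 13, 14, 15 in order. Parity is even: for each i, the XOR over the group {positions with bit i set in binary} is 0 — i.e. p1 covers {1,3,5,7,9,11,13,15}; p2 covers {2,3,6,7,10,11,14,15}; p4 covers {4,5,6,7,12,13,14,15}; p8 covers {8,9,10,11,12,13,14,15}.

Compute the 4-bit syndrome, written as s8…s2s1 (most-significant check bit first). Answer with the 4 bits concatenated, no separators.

0000

s1 (pos 1,3,5,7,9,11,13,15): 1⊕1⊕0⊕1⊕0⊕0⊕1⊕0 = 0
s2 (pos 2,3,6,7,10,11,14,15): 0⊕1⊕1⊕1⊕0⊕0⊕1⊕0 = 0
s4 (pos 4,5,6,7,12,13,14,15): 0⊕0⊕1⊕1⊕0⊕1⊕1⊕0 = 0
s8 (pos 8,9,10,11,12,13,14,15): 0⊕0⊕0⊕0⊕0⊕1⊕1⊕0 = 0
Syndrome s8…s1 = 0000 → no error.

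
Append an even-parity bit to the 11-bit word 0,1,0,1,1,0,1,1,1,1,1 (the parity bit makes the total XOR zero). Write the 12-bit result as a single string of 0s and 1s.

XOR of the 11 data bits: 0⊕1⊕0⊕1⊕1⊕0⊕1⊕1⊕1⊕1⊕1 = 0
Parity bit = 0 (so all 12 bits XOR to 0).

010110111110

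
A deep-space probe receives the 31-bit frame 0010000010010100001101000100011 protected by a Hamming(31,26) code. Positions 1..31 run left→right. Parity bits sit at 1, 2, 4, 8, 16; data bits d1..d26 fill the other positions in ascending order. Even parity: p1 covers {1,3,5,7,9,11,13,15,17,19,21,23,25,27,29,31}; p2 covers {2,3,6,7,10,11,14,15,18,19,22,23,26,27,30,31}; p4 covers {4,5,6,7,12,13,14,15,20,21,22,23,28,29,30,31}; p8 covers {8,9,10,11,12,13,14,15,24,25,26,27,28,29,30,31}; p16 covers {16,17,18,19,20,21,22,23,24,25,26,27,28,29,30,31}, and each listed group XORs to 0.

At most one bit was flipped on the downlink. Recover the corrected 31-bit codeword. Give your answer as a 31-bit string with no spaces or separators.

0110000010010100001101000100011

s1 (pos 1,3,5,7,9,11,13,15,17,19,21,23,25,27,29,31): 0⊕1⊕0⊕0⊕1⊕0⊕0⊕0⊕0⊕1⊕0⊕0⊕0⊕0⊕0⊕1 = 0
s2 (pos 2,3,6,7,10,11,14,15,18,19,22,23,26,27,30,31): 0⊕1⊕0⊕0⊕0⊕0⊕1⊕0⊕0⊕1⊕1⊕0⊕1⊕0⊕1⊕1 = 1
s4 (pos 4,5,6,7,12,13,14,15,20,21,22,23,28,29,30,31): 0⊕0⊕0⊕0⊕1⊕0⊕1⊕0⊕1⊕0⊕1⊕0⊕0⊕0⊕1⊕1 = 0
s8 (pos 8,9,10,11,12,13,14,15,24,25,26,27,28,29,30,31): 0⊕1⊕0⊕0⊕1⊕0⊕1⊕0⊕0⊕0⊕1⊕0⊕0⊕0⊕1⊕1 = 0
s16 (pos 16,17,18,19,20,21,22,23,24,25,26,27,28,29,30,31): 0⊕0⊕0⊕1⊕1⊕0⊕1⊕0⊕0⊕0⊕1⊕0⊕0⊕0⊕1⊕1 = 0
Syndrome s16…s1 = 00010 → error at position 2.
Flip position 2: 0010000010010100001101000100011 → 0110000010010100001101000100011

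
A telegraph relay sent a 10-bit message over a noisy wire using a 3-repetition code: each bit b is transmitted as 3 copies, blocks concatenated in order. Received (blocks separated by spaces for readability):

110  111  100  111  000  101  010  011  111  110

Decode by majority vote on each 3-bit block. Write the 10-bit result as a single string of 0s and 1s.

Block 1 (110): 2 ones → 1
Block 2 (111): 3 ones → 1
Block 3 (100): 1 one → 0
Block 4 (111): 3 ones → 1
Block 5 (000): 0 ones → 0
Block 6 (101): 2 ones → 1
Block 7 (010): 1 one → 0
Block 8 (011): 2 ones → 1
Block 9 (111): 3 ones → 1
Block 10 (110): 2 ones → 1

1101010111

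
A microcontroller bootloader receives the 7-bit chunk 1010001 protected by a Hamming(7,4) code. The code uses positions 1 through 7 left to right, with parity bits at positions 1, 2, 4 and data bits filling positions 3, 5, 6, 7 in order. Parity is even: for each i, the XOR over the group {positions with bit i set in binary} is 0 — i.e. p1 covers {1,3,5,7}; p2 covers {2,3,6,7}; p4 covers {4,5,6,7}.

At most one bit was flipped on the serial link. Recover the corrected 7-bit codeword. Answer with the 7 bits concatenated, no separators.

1010101

s1 (pos 1,3,5,7): 1⊕1⊕0⊕1 = 1
s2 (pos 2,3,6,7): 0⊕1⊕0⊕1 = 0
s4 (pos 4,5,6,7): 0⊕0⊕0⊕1 = 1
Syndrome s4…s1 = 101 → error at position 5.
Flip position 5: 1010001 → 1010101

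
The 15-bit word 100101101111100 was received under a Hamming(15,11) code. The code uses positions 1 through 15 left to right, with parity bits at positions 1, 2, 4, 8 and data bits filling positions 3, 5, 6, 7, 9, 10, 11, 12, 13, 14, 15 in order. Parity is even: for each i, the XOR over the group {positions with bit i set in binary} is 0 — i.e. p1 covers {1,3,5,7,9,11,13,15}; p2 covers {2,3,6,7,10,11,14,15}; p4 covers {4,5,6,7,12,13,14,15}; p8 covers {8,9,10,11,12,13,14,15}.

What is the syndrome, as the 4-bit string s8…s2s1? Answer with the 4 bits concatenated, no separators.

1101

s1 (pos 1,3,5,7,9,11,13,15): 1⊕0⊕0⊕1⊕1⊕1⊕1⊕0 = 1
s2 (pos 2,3,6,7,10,11,14,15): 0⊕0⊕1⊕1⊕1⊕1⊕0⊕0 = 0
s4 (pos 4,5,6,7,12,13,14,15): 1⊕0⊕1⊕1⊕1⊕1⊕0⊕0 = 1
s8 (pos 8,9,10,11,12,13,14,15): 0⊕1⊕1⊕1⊕1⊕1⊕0⊕0 = 1
Syndrome s8…s1 = 1101 → error at position 13.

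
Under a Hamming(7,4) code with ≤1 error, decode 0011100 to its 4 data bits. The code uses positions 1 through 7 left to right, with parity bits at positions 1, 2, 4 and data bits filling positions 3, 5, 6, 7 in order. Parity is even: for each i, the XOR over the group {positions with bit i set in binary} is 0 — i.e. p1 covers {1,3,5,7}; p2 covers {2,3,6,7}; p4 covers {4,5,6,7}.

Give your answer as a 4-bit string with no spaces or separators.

s1 (pos 1,3,5,7): 0⊕1⊕1⊕0 = 0
s2 (pos 2,3,6,7): 0⊕1⊕0⊕0 = 1
s4 (pos 4,5,6,7): 1⊕1⊕0⊕0 = 0
Syndrome s4…s1 = 010 → error at position 2.
Flip position 2: 0011100 → 0111100
Read data bits from positions 3,5,6,7: 1100

1100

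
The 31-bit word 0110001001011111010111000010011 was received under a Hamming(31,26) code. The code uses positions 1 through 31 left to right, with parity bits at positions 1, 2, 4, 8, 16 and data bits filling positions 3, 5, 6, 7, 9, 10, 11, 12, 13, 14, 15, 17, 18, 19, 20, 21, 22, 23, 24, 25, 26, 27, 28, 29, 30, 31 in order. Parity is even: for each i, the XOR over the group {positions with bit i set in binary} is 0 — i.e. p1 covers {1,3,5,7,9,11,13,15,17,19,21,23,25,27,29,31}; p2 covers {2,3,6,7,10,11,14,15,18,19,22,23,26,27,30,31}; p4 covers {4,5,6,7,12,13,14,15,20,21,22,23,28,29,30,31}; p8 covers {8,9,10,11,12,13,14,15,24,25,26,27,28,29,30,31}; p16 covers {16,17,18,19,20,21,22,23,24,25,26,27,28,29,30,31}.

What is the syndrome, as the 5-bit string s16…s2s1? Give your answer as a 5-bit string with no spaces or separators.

s1 (pos 1,3,5,7,9,11,13,15,17,19,21,23,25,27,29,31): 0⊕1⊕0⊕1⊕0⊕0⊕1⊕1⊕0⊕0⊕1⊕0⊕0⊕1⊕0⊕1 = 1
s2 (pos 2,3,6,7,10,11,14,15,18,19,22,23,26,27,30,31): 1⊕1⊕0⊕1⊕1⊕0⊕1⊕1⊕1⊕0⊕1⊕0⊕0⊕1⊕1⊕1 = 1
s4 (pos 4,5,6,7,12,13,14,15,20,21,22,23,28,29,30,31): 0⊕0⊕0⊕1⊕1⊕1⊕1⊕1⊕1⊕1⊕1⊕0⊕0⊕0⊕1⊕1 = 0
s8 (pos 8,9,10,11,12,13,14,15,24,25,26,27,28,29,30,31): 0⊕0⊕1⊕0⊕1⊕1⊕1⊕1⊕0⊕0⊕0⊕1⊕0⊕0⊕1⊕1 = 0
s16 (pos 16,17,18,19,20,21,22,23,24,25,26,27,28,29,30,31): 1⊕0⊕1⊕0⊕1⊕1⊕1⊕0⊕0⊕0⊕0⊕1⊕0⊕0⊕1⊕1 = 0
Syndrome s16…s1 = 00011 → error at position 3.

00011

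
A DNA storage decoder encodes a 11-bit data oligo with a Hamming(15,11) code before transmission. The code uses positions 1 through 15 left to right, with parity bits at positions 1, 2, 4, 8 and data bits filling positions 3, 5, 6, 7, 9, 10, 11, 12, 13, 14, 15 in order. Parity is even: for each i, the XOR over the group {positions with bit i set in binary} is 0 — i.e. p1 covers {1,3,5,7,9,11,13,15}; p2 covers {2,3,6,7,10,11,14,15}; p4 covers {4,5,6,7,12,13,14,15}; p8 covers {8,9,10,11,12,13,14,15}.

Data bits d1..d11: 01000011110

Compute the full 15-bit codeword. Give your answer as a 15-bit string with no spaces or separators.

100010000011110

Place data at non-parity positions: p1 p2 0 p4 1 0 0 p8 0 0 1 1 1 1 0
p1 (pos 1,3,5,7,9,11,13,15): XOR of data positions = 0⊕1⊕0⊕0⊕1⊕1⊕0 = 1
p2 (pos 2,3,6,7,10,11,14,15): XOR of data positions = 0⊕0⊕0⊕0⊕1⊕1⊕0 = 0
p4 (pos 4,5,6,7,12,13,14,15): XOR of data positions = 1⊕0⊕0⊕1⊕1⊕1⊕0 = 0
p8 (pos 8,9,10,11,12,13,14,15): XOR of data positions = 0⊕0⊕1⊕1⊕1⊕1⊕0 = 0
Codeword: 100010000011110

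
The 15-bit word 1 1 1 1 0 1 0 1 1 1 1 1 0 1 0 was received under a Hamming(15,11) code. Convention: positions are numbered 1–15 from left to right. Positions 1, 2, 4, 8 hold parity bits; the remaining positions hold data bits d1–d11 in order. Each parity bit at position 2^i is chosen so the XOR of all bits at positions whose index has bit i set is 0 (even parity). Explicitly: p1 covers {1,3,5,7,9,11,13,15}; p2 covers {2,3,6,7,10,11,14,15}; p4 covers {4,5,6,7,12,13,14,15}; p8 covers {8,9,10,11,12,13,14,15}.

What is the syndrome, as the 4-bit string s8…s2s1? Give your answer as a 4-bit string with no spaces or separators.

0000

s1 (pos 1,3,5,7,9,11,13,15): 1⊕1⊕0⊕0⊕1⊕1⊕0⊕0 = 0
s2 (pos 2,3,6,7,10,11,14,15): 1⊕1⊕1⊕0⊕1⊕1⊕1⊕0 = 0
s4 (pos 4,5,6,7,12,13,14,15): 1⊕0⊕1⊕0⊕1⊕0⊕1⊕0 = 0
s8 (pos 8,9,10,11,12,13,14,15): 1⊕1⊕1⊕1⊕1⊕0⊕1⊕0 = 0
Syndrome s8…s1 = 0000 → no error.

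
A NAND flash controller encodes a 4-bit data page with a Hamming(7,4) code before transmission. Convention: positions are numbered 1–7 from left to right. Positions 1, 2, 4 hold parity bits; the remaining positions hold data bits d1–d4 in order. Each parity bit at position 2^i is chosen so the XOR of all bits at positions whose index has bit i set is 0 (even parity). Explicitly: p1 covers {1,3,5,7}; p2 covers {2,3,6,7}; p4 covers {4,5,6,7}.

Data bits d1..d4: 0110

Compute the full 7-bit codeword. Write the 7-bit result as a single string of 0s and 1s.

Place data at non-parity positions: p1 p2 0 p4 1 1 0
p1 (pos 1,3,5,7): XOR of data positions = 0⊕1⊕0 = 1
p2 (pos 2,3,6,7): XOR of data positions = 0⊕1⊕0 = 1
p4 (pos 4,5,6,7): XOR of data positions = 1⊕1⊕0 = 0
Codeword: 1100110

1100110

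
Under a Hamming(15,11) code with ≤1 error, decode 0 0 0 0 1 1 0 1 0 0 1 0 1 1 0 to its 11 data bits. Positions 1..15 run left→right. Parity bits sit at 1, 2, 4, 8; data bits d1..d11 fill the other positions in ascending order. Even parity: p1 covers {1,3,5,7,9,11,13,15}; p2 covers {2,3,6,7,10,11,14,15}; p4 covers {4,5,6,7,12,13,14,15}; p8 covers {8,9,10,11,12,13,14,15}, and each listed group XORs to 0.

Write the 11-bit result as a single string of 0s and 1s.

11100010110

s1 (pos 1,3,5,7,9,11,13,15): 0⊕0⊕1⊕0⊕0⊕1⊕1⊕0 = 1
s2 (pos 2,3,6,7,10,11,14,15): 0⊕0⊕1⊕0⊕0⊕1⊕1⊕0 = 1
s4 (pos 4,5,6,7,12,13,14,15): 0⊕1⊕1⊕0⊕0⊕1⊕1⊕0 = 0
s8 (pos 8,9,10,11,12,13,14,15): 1⊕0⊕0⊕1⊕0⊕1⊕1⊕0 = 0
Syndrome s8…s1 = 0011 → error at position 3.
Flip position 3: 000011010010110 → 001011010010110
Read data bits from positions 3,5,6,7,9,10,11,12,13,14,15: 11100010110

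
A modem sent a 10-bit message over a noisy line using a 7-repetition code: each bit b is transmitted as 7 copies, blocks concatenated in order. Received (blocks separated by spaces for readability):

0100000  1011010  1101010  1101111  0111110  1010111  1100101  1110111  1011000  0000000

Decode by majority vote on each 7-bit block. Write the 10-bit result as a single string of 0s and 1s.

0111111100

Block 1 (0100000): 1 one → 0
Block 2 (1011010): 4 ones → 1
Block 3 (1101010): 4 ones → 1
Block 4 (1101111): 6 ones → 1
Block 5 (0111110): 5 ones → 1
Block 6 (1010111): 5 ones → 1
Block 7 (1100101): 4 ones → 1
Block 8 (1110111): 6 ones → 1
Block 9 (1011000): 3 ones → 0
Block 10 (0000000): 0 ones → 0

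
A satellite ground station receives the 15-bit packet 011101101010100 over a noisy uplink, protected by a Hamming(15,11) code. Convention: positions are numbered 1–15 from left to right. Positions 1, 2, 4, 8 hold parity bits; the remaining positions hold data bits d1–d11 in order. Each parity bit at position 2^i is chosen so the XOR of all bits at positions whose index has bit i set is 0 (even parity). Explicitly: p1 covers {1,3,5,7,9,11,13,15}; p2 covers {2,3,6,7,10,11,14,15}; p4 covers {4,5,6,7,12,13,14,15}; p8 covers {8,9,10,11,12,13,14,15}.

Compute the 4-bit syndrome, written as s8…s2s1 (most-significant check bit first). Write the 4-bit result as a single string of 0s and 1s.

1011

s1 (pos 1,3,5,7,9,11,13,15): 0⊕1⊕0⊕1⊕1⊕1⊕1⊕0 = 1
s2 (pos 2,3,6,7,10,11,14,15): 1⊕1⊕1⊕1⊕0⊕1⊕0⊕0 = 1
s4 (pos 4,5,6,7,12,13,14,15): 1⊕0⊕1⊕1⊕0⊕1⊕0⊕0 = 0
s8 (pos 8,9,10,11,12,13,14,15): 0⊕1⊕0⊕1⊕0⊕1⊕0⊕0 = 1
Syndrome s8…s1 = 1011 → error at position 11.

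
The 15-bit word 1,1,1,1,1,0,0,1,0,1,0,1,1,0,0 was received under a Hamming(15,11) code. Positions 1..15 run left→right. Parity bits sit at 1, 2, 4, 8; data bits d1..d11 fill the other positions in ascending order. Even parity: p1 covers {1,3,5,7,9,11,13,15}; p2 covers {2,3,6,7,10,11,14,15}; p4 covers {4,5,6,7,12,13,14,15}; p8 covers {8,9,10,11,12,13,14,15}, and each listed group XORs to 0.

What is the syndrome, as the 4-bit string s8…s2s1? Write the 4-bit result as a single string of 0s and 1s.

0010

s1 (pos 1,3,5,7,9,11,13,15): 1⊕1⊕1⊕0⊕0⊕0⊕1⊕0 = 0
s2 (pos 2,3,6,7,10,11,14,15): 1⊕1⊕0⊕0⊕1⊕0⊕0⊕0 = 1
s4 (pos 4,5,6,7,12,13,14,15): 1⊕1⊕0⊕0⊕1⊕1⊕0⊕0 = 0
s8 (pos 8,9,10,11,12,13,14,15): 1⊕0⊕1⊕0⊕1⊕1⊕0⊕0 = 0
Syndrome s8…s1 = 0010 → error at position 2.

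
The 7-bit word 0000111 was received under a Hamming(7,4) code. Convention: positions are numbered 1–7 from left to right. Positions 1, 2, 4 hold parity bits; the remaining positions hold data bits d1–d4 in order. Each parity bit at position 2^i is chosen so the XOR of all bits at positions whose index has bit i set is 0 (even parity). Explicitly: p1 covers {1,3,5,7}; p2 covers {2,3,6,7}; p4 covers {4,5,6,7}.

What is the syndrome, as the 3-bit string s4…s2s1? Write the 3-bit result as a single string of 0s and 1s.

100

s1 (pos 1,3,5,7): 0⊕0⊕1⊕1 = 0
s2 (pos 2,3,6,7): 0⊕0⊕1⊕1 = 0
s4 (pos 4,5,6,7): 0⊕1⊕1⊕1 = 1
Syndrome s4…s1 = 100 → error at position 4.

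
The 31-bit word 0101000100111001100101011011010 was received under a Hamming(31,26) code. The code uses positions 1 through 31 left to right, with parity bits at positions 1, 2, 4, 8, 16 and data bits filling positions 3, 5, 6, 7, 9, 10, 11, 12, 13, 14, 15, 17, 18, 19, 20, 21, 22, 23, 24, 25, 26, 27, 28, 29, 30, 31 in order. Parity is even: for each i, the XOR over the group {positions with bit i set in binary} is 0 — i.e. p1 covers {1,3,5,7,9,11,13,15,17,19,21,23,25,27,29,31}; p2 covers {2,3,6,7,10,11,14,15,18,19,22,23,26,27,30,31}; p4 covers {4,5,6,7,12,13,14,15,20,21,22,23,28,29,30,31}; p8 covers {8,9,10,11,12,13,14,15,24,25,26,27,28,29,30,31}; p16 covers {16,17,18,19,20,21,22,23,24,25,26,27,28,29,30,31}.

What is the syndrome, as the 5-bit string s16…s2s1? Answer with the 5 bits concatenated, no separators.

11111

s1 (pos 1,3,5,7,9,11,13,15,17,19,21,23,25,27,29,31): 0⊕0⊕0⊕0⊕0⊕1⊕1⊕0⊕1⊕0⊕0⊕0⊕1⊕1⊕0⊕0 = 1
s2 (pos 2,3,6,7,10,11,14,15,18,19,22,23,26,27,30,31): 1⊕0⊕0⊕0⊕0⊕1⊕0⊕0⊕0⊕0⊕1⊕0⊕0⊕1⊕1⊕0 = 1
s4 (pos 4,5,6,7,12,13,14,15,20,21,22,23,28,29,30,31): 1⊕0⊕0⊕0⊕1⊕1⊕0⊕0⊕1⊕0⊕1⊕0⊕1⊕0⊕1⊕0 = 1
s8 (pos 8,9,10,11,12,13,14,15,24,25,26,27,28,29,30,31): 1⊕0⊕0⊕1⊕1⊕1⊕0⊕0⊕1⊕1⊕0⊕1⊕1⊕0⊕1⊕0 = 1
s16 (pos 16,17,18,19,20,21,22,23,24,25,26,27,28,29,30,31): 1⊕1⊕0⊕0⊕1⊕0⊕1⊕0⊕1⊕1⊕0⊕1⊕1⊕0⊕1⊕0 = 1
Syndrome s16…s1 = 11111 → error at position 31.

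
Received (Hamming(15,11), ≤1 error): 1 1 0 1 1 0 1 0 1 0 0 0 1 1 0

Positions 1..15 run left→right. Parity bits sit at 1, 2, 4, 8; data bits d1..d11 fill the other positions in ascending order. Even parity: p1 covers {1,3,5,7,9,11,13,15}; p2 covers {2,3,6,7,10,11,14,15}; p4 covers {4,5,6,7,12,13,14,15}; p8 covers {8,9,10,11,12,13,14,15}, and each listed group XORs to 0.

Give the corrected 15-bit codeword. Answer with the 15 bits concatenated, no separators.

110110101000111

s1 (pos 1,3,5,7,9,11,13,15): 1⊕0⊕1⊕1⊕1⊕0⊕1⊕0 = 1
s2 (pos 2,3,6,7,10,11,14,15): 1⊕0⊕0⊕1⊕0⊕0⊕1⊕0 = 1
s4 (pos 4,5,6,7,12,13,14,15): 1⊕1⊕0⊕1⊕0⊕1⊕1⊕0 = 1
s8 (pos 8,9,10,11,12,13,14,15): 0⊕1⊕0⊕0⊕0⊕1⊕1⊕0 = 1
Syndrome s8…s1 = 1111 → error at position 15.
Flip position 15: 110110101000110 → 110110101000111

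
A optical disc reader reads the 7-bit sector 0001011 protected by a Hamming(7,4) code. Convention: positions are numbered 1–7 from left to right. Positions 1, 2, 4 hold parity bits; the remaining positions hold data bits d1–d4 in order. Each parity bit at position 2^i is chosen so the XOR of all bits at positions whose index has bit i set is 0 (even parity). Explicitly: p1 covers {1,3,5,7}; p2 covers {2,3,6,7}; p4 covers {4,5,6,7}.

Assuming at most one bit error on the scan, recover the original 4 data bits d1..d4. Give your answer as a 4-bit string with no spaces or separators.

0111

s1 (pos 1,3,5,7): 0⊕0⊕0⊕1 = 1
s2 (pos 2,3,6,7): 0⊕0⊕1⊕1 = 0
s4 (pos 4,5,6,7): 1⊕0⊕1⊕1 = 1
Syndrome s4…s1 = 101 → error at position 5.
Flip position 5: 0001011 → 0001111
Read data bits from positions 3,5,6,7: 0111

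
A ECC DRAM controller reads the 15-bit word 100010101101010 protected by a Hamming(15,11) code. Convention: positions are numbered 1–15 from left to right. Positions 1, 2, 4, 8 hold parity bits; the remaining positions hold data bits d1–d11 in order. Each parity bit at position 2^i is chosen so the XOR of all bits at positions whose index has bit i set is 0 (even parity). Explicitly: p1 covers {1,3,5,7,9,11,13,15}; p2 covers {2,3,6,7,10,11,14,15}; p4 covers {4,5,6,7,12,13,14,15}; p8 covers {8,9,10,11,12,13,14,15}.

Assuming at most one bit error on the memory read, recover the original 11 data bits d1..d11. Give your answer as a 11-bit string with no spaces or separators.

01011101010

s1 (pos 1,3,5,7,9,11,13,15): 1⊕0⊕1⊕1⊕1⊕0⊕0⊕0 = 0
s2 (pos 2,3,6,7,10,11,14,15): 0⊕0⊕0⊕1⊕1⊕0⊕1⊕0 = 1
s4 (pos 4,5,6,7,12,13,14,15): 0⊕1⊕0⊕1⊕1⊕0⊕1⊕0 = 0
s8 (pos 8,9,10,11,12,13,14,15): 0⊕1⊕1⊕0⊕1⊕0⊕1⊕0 = 0
Syndrome s8…s1 = 0010 → error at position 2.
Flip position 2: 100010101101010 → 110010101101010
Read data bits from positions 3,5,6,7,9,10,11,12,13,14,15: 01011101010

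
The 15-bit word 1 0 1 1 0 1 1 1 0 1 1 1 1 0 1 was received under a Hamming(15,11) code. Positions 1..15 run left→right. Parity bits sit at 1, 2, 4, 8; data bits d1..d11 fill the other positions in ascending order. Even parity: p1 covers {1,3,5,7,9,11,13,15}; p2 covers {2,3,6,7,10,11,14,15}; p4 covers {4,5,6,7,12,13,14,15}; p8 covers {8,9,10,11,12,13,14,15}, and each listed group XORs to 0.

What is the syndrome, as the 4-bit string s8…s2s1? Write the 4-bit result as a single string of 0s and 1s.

0000

s1 (pos 1,3,5,7,9,11,13,15): 1⊕1⊕0⊕1⊕0⊕1⊕1⊕1 = 0
s2 (pos 2,3,6,7,10,11,14,15): 0⊕1⊕1⊕1⊕1⊕1⊕0⊕1 = 0
s4 (pos 4,5,6,7,12,13,14,15): 1⊕0⊕1⊕1⊕1⊕1⊕0⊕1 = 0
s8 (pos 8,9,10,11,12,13,14,15): 1⊕0⊕1⊕1⊕1⊕1⊕0⊕1 = 0
Syndrome s8…s1 = 0000 → no error.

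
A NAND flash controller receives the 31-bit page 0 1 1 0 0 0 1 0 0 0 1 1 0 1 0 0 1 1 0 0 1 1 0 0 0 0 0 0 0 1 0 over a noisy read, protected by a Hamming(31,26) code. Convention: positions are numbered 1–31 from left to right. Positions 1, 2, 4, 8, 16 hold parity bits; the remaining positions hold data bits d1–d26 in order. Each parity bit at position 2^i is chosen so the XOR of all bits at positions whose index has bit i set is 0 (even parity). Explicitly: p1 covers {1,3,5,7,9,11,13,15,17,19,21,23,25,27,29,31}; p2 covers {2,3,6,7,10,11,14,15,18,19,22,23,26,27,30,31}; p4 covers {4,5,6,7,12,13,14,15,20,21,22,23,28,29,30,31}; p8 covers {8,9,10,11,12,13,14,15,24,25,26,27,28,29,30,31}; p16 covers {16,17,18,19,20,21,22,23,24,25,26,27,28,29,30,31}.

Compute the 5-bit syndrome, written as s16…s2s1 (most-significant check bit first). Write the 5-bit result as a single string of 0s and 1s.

s1 (pos 1,3,5,7,9,11,13,15,17,19,21,23,25,27,29,31): 0⊕1⊕0⊕1⊕0⊕1⊕0⊕0⊕1⊕0⊕1⊕0⊕0⊕0⊕0⊕0 = 1
s2 (pos 2,3,6,7,10,11,14,15,18,19,22,23,26,27,30,31): 1⊕1⊕0⊕1⊕0⊕1⊕1⊕0⊕1⊕0⊕1⊕0⊕0⊕0⊕1⊕0 = 0
s4 (pos 4,5,6,7,12,13,14,15,20,21,22,23,28,29,30,31): 0⊕0⊕0⊕1⊕1⊕0⊕1⊕0⊕0⊕1⊕1⊕0⊕0⊕0⊕1⊕0 = 0
s8 (pos 8,9,10,11,12,13,14,15,24,25,26,27,28,29,30,31): 0⊕0⊕0⊕1⊕1⊕0⊕1⊕0⊕0⊕0⊕0⊕0⊕0⊕0⊕1⊕0 = 0
s16 (pos 16,17,18,19,20,21,22,23,24,25,26,27,28,29,30,31): 0⊕1⊕1⊕0⊕0⊕1⊕1⊕0⊕0⊕0⊕0⊕0⊕0⊕0⊕1⊕0 = 1
Syndrome s16…s1 = 10001 → error at position 17.

10001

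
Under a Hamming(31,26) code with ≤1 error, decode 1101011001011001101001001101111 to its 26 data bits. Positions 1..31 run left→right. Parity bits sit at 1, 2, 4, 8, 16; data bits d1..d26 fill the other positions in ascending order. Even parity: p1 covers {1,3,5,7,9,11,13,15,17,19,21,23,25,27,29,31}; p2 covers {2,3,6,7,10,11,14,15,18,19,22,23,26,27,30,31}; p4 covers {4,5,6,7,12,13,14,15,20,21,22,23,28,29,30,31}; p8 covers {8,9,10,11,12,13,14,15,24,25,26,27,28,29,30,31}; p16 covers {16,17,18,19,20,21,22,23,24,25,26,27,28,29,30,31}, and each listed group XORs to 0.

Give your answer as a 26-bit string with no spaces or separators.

00110001100101001001101111

s1 (pos 1,3,5,7,9,11,13,15,17,19,21,23,25,27,29,31): 1⊕0⊕0⊕1⊕0⊕0⊕1⊕0⊕1⊕1⊕0⊕0⊕1⊕0⊕1⊕1 = 0
s2 (pos 2,3,6,7,10,11,14,15,18,19,22,23,26,27,30,31): 1⊕0⊕1⊕1⊕1⊕0⊕0⊕0⊕0⊕1⊕1⊕0⊕1⊕0⊕1⊕1 = 1
s4 (pos 4,5,6,7,12,13,14,15,20,21,22,23,28,29,30,31): 1⊕0⊕1⊕1⊕1⊕1⊕0⊕0⊕0⊕0⊕1⊕0⊕1⊕1⊕1⊕1 = 0
s8 (pos 8,9,10,11,12,13,14,15,24,25,26,27,28,29,30,31): 0⊕0⊕1⊕0⊕1⊕1⊕0⊕0⊕0⊕1⊕1⊕0⊕1⊕1⊕1⊕1 = 1
s16 (pos 16,17,18,19,20,21,22,23,24,25,26,27,28,29,30,31): 1⊕1⊕0⊕1⊕0⊕0⊕1⊕0⊕0⊕1⊕1⊕0⊕1⊕1⊕1⊕1 = 0
Syndrome s16…s1 = 01010 → error at position 10.
Flip position 10: 1101011001011001101001001101111 → 1101011000011001101001001101111
Read data bits from positions 3,5,6,7,9,10,11,12,13,14,15,17,18,19,20,21,22,23,24,25,26,27,28,29,30,31: 00110001100101001001101111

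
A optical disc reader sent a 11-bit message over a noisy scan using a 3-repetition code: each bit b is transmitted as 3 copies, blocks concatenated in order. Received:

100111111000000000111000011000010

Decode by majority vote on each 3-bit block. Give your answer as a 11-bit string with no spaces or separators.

Block 1 (100): 1 one → 0
Block 2 (111): 3 ones → 1
Block 3 (111): 3 ones → 1
Block 4 (000): 0 ones → 0
Block 5 (000): 0 ones → 0
Block 6 (000): 0 ones → 0
Block 7 (111): 3 ones → 1
Block 8 (000): 0 ones → 0
Block 9 (011): 2 ones → 1
Block 10 (000): 0 ones → 0
Block 11 (010): 1 one → 0

01100010100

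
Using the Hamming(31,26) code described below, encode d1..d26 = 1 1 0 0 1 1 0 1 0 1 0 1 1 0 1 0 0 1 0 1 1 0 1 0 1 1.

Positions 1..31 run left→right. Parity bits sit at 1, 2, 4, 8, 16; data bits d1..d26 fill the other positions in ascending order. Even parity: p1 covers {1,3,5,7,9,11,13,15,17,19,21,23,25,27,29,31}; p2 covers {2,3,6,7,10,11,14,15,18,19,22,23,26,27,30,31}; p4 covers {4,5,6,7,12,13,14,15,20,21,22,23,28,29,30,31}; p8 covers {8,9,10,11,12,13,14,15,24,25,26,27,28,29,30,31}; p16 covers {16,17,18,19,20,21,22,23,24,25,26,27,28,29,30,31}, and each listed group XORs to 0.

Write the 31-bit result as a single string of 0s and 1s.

1010100111010101110100101101011

Place data at non-parity positions: p1 p2 1 p4 1 0 0 p8 1 1 0 1 0 1 0 p16 1 1 0 1 0 0 1 0 1 1 0 1 0 1 1
p1 (pos 1,3,5,7,9,11,13,15,17,19,21,23,25,27,29,31): XOR of data positions = 1⊕1⊕0⊕1⊕0⊕0⊕0⊕1⊕0⊕0⊕1⊕1⊕0⊕0⊕1 = 1
p2 (pos 2,3,6,7,10,11,14,15,18,19,22,23,26,27,30,31): XOR of data positions = 1⊕0⊕0⊕1⊕0⊕1⊕0⊕1⊕0⊕0⊕1⊕1⊕0⊕1⊕1 = 0
p4 (pos 4,5,6,7,12,13,14,15,20,21,22,23,28,29,30,31): XOR of data positions = 1⊕0⊕0⊕1⊕0⊕1⊕0⊕1⊕0⊕0⊕1⊕1⊕0⊕1⊕1 = 0
p8 (pos 8,9,10,11,12,13,14,15,24,25,26,27,28,29,30,31): XOR of data positions = 1⊕1⊕0⊕1⊕0⊕1⊕0⊕0⊕1⊕1⊕0⊕1⊕0⊕1⊕1 = 1
p16 (pos 16,17,18,19,20,21,22,23,24,25,26,27,28,29,30,31): XOR of data positions = 1⊕1⊕0⊕1⊕0⊕0⊕1⊕0⊕1⊕1⊕0⊕1⊕0⊕1⊕1 = 1
Codeword: 1010100111010101110100101101011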